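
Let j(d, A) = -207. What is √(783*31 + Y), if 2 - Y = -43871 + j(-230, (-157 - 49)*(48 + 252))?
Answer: √68353 ≈ 261.44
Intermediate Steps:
Y = 44080 (Y = 2 - (-43871 - 207) = 2 - 1*(-44078) = 2 + 44078 = 44080)
√(783*31 + Y) = √(783*31 + 44080) = √(24273 + 44080) = √68353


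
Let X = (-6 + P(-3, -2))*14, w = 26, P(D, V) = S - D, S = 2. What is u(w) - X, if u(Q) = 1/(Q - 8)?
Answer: 253/18 ≈ 14.056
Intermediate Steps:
P(D, V) = 2 - D
u(Q) = 1/(-8 + Q)
X = -14 (X = (-6 + (2 - 1*(-3)))*14 = (-6 + (2 + 3))*14 = (-6 + 5)*14 = -1*14 = -14)
u(w) - X = 1/(-8 + 26) - 1*(-14) = 1/18 + 14 = 253/18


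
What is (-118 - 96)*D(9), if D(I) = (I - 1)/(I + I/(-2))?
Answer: -3424/9 ≈ -380.44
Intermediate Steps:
D(I) = 2*(-1 + I)/I (D(I) = (-1 + I)/(I + I*(-½)) = (-1 + I)/(I - I/2) = (-1 + I)/((I/2)) = (-1 + I)*(2/I) = 2*(-1 + I)/I)
(-118 - 96)*D(9) = (-118 - 96)*(2 - 2/9) = -214*(2 - 2*⅑) = -214*(2 - 2/9) = -214*16/9 = -3424/9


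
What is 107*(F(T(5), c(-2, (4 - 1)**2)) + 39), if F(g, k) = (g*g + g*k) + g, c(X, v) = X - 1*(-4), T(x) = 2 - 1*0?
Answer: 5243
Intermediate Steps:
T(x) = 2 (T(x) = 2 + 0 = 2)
c(X, v) = 4 + X (c(X, v) = X + 4 = 4 + X)
F(g, k) = g + g**2 + g*k (F(g, k) = (g**2 + g*k) + g = g + g**2 + g*k)
107*(F(T(5), c(-2, (4 - 1)**2)) + 39) = 107*(2*(1 + 2 + (4 - 2)) + 39) = 107*(2*(1 + 2 + 2) + 39) = 107*(2*5 + 39) = 107*(10 + 39) = 107*49 = 5243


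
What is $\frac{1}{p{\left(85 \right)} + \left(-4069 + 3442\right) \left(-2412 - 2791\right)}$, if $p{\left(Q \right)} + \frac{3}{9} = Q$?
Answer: $\frac{3}{9787097} \approx 3.0653 \cdot 10^{-7}$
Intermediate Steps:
$p{\left(Q \right)} = - \frac{1}{3} + Q$
$\frac{1}{p{\left(85 \right)} + \left(-4069 + 3442\right) \left(-2412 - 2791\right)} = \frac{1}{\left(- \frac{1}{3} + 85\right) + \left(-4069 + 3442\right) \left(-2412 - 2791\right)} = \frac{1}{\frac{254}{3} - -3262281} = \frac{1}{\frac{254}{3} + 3262281} = \frac{1}{\frac{9787097}{3}} = \frac{3}{9787097}$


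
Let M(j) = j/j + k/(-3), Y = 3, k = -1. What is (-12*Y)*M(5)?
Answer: -48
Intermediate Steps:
M(j) = 4/3 (M(j) = j/j - 1/(-3) = 1 - 1*(-⅓) = 1 + ⅓ = 4/3)
(-12*Y)*M(5) = -12*3*(4/3) = -36*4/3 = -48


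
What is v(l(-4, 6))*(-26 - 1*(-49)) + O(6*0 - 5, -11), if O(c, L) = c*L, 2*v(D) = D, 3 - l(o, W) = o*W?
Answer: 731/2 ≈ 365.50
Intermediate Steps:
l(o, W) = 3 - W*o (l(o, W) = 3 - o*W = 3 - W*o)
v(D) = D/2
O(c, L) = L*c
v(l(-4, 6))*(-26 - 1*(-49)) + O(6*0 - 5, -11) = ((3 - 1*6*(-4))/2)*(-26 - 1*(-49)) - 11*(6*0 - 5) = ((3 + 24)/2)*(-26 + 49) - 11*(0 - 5) = ((½)*27)*23 - 11*(-5) = (27/2)*23 + 55 = 621/2 + 55 = 731/2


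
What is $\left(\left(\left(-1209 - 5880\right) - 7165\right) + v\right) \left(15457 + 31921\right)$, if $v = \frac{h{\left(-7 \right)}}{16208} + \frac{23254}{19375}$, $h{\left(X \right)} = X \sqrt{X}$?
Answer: $- \frac{13083339754488}{19375} - \frac{165823 i \sqrt{7}}{8104} \approx -6.7527 \cdot 10^{8} - 54.137 i$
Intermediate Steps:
$h{\left(X \right)} = X^{\frac{3}{2}}$
$v = \frac{23254}{19375} - \frac{7 i \sqrt{7}}{16208}$ ($v = \frac{\left(-7\right)^{\frac{3}{2}}}{16208} + \frac{23254}{19375} = - 7 i \sqrt{7} \cdot \frac{1}{16208} + 23254 \cdot \frac{1}{19375} = - \frac{7 i \sqrt{7}}{16208} + \frac{23254}{19375} = \frac{23254}{19375} - \frac{7 i \sqrt{7}}{16208} \approx 1.2002 - 0.0011427 i$)
$\left(\left(\left(-1209 - 5880\right) - 7165\right) + v\right) \left(15457 + 31921\right) = \left(\left(\left(-1209 - 5880\right) - 7165\right) + \left(\frac{23254}{19375} - \frac{7 i \sqrt{7}}{16208}\right)\right) \left(15457 + 31921\right) = \left(\left(-7089 - 7165\right) + \left(\frac{23254}{19375} - \frac{7 i \sqrt{7}}{16208}\right)\right) 47378 = \left(-14254 + \left(\frac{23254}{19375} - \frac{7 i \sqrt{7}}{16208}\right)\right) 47378 = \left(- \frac{276147996}{19375} - \frac{7 i \sqrt{7}}{16208}\right) 47378 = - \frac{13083339754488}{19375} - \frac{165823 i \sqrt{7}}{8104}$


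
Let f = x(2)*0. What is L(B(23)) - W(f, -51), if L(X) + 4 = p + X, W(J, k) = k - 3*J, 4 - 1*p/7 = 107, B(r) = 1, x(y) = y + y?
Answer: -673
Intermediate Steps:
x(y) = 2*y
p = -721 (p = 28 - 7*107 = 28 - 749 = -721)
f = 0 (f = (2*2)*0 = 4*0 = 0)
L(X) = -725 + X (L(X) = -4 + (-721 + X) = -725 + X)
L(B(23)) - W(f, -51) = (-725 + 1) - (-51 - 3*0) = -724 - (-51 + 0) = -724 - 1*(-51) = -724 + 51 = -673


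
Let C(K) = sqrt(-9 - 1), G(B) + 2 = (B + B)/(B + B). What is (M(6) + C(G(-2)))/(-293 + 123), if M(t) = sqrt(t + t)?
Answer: -sqrt(3)/85 - I*sqrt(10)/170 ≈ -0.020377 - 0.018602*I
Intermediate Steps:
G(B) = -1 (G(B) = -2 + (B + B)/(B + B) = -2 + (2*B)/((2*B)) = -2 + (2*B)*(1/(2*B)) = -2 + 1 = -1)
M(t) = sqrt(2)*sqrt(t) (M(t) = sqrt(2*t) = sqrt(2)*sqrt(t))
C(K) = I*sqrt(10) (C(K) = sqrt(-10) = I*sqrt(10))
(M(6) + C(G(-2)))/(-293 + 123) = (sqrt(2)*sqrt(6) + I*sqrt(10))/(-293 + 123) = (2*sqrt(3) + I*sqrt(10))/(-170) = (2*sqrt(3) + I*sqrt(10))*(-1/170) = -sqrt(3)/85 - I*sqrt(10)/170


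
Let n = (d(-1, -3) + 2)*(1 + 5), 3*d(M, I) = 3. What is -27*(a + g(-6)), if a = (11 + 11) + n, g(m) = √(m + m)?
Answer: -1080 - 54*I*√3 ≈ -1080.0 - 93.531*I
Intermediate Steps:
d(M, I) = 1 (d(M, I) = (⅓)*3 = 1)
g(m) = √2*√m (g(m) = √(2*m) = √2*√m)
n = 18 (n = (1 + 2)*(1 + 5) = 3*6 = 18)
a = 40 (a = (11 + 11) + 18 = 22 + 18 = 40)
-27*(a + g(-6)) = -27*(40 + √2*√(-6)) = -27*(40 + √2*(I*√6)) = -27*(40 + 2*I*√3) = -1080 - 54*I*√3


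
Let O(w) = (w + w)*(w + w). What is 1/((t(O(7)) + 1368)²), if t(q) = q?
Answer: 1/2446096 ≈ 4.0881e-7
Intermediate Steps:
O(w) = 4*w² (O(w) = (2*w)*(2*w) = 4*w²)
1/((t(O(7)) + 1368)²) = 1/((4*7² + 1368)²) = 1/((4*49 + 1368)²) = 1/((196 + 1368)²) = 1/(1564²) = 1/2446096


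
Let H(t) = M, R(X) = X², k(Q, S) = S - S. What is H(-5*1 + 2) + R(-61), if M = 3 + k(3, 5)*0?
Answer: 3724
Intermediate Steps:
k(Q, S) = 0
M = 3 (M = 3 + 0*0 = 3 + 0 = 3)
H(t) = 3
H(-5*1 + 2) + R(-61) = 3 + (-61)² = 3 + 3721 = 3724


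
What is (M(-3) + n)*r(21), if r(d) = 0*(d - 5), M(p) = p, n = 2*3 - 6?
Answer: 0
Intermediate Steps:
n = 0 (n = 6 - 6 = 0)
r(d) = 0 (r(d) = 0*(-5 + d) = 0)
(M(-3) + n)*r(21) = (-3 + 0)*0 = -3*0 = 0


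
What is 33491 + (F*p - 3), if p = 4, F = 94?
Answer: 33864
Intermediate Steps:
33491 + (F*p - 3) = 33491 + (94*4 - 3) = 33491 + (376 - 3) = 33491 + 373 = 33864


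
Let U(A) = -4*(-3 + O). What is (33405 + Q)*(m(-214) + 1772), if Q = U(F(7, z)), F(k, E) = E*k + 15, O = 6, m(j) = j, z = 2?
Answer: 52026294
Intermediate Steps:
F(k, E) = 15 + E*k
U(A) = -12 (U(A) = -4*(-3 + 6) = -4*3 = -12)
Q = -12
(33405 + Q)*(m(-214) + 1772) = (33405 - 12)*(-214 + 1772) = 33393*1558 = 52026294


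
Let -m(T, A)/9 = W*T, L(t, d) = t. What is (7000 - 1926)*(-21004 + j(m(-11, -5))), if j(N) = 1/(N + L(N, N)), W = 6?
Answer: -63305129287/594 ≈ -1.0657e+8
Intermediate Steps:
m(T, A) = -54*T
j(N) = 1/(2*N) (j(N) = 1/(N + N) = 1/(2*N))
(7000 - 1926)*(-21004 + j(m(-11, -5))) = (7000 - 1926)*(-21004 + 1/(2*((-54*(-11))))) = 5074*(-21004 + (½)/594) = 5074*(-21004 + (½)*(1/594)) = 5074*(-21004 + 1/1188) = 5074*(-24952751/1188) = -63305129287/594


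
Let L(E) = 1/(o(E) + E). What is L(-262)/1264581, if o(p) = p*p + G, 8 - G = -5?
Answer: 1/86491017495 ≈ 1.1562e-11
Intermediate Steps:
G = 13 (G = 8 - 1*(-5) = 8 + 5 = 13)
o(p) = 13 + p² (o(p) = p*p + 13 = p² + 13 = 13 + p²)
L(E) = 1/(13 + E + E²) (L(E) = 1/((13 + E²) + E) = 1/(13 + E + E²))
L(-262)/1264581 = 1/((13 - 262 + (-262)²)*1264581) = (1/1264581)/(13 - 262 + 68644) = (1/1264581)/68395 = (1/68395)*(1/1264581) = 1/86491017495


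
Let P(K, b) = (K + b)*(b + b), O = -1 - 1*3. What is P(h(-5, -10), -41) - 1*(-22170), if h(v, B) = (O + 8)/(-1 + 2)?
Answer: 25204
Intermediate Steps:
O = -4 (O = -1 - 3 = -4)
h(v, B) = 4 (h(v, B) = (-4 + 8)/(-1 + 2) = 4/1 = 4*1 = 4)
P(K, b) = 2*b*(K + b) (P(K, b) = (K + b)*(2*b) = 2*b*(K + b))
P(h(-5, -10), -41) - 1*(-22170) = 2*(-41)*(4 - 41) - 1*(-22170) = 2*(-41)*(-37) + 22170 = 3034 + 22170 = 25204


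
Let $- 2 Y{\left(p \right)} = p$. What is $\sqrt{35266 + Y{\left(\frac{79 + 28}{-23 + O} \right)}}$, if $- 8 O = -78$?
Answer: $\frac{16 \sqrt{387006}}{53} \approx 187.8$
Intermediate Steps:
$O = \frac{39}{4}$ ($O = \left(- \frac{1}{8}\right) \left(-78\right) = \frac{39}{4} \approx 9.75$)
$Y{\left(p \right)} = - \frac{p}{2}$
$\sqrt{35266 + Y{\left(\frac{79 + 28}{-23 + O} \right)}} = \sqrt{35266 - \frac{\left(79 + 28\right) \frac{1}{-23 + \frac{39}{4}}}{2}} = \sqrt{35266 - \frac{107 \frac{1}{- \frac{53}{4}}}{2}} = \sqrt{35266 - \frac{107 \left(- \frac{4}{53}\right)}{2}} = \sqrt{35266 - - \frac{214}{53}} = \sqrt{35266 + \frac{214}{53}} = \sqrt{\frac{1869312}{53}} = \frac{16 \sqrt{387006}}{53}$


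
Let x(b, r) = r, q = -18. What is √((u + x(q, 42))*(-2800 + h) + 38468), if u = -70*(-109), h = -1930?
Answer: 18*I*√111883 ≈ 6020.8*I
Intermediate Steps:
u = 7630
√((u + x(q, 42))*(-2800 + h) + 38468) = √((7630 + 42)*(-2800 - 1930) + 38468) = √(7672*(-4730) + 38468) = √(-36288560 + 38468) = √(-36250092) = 18*I*√111883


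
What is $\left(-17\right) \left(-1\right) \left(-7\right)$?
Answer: $-119$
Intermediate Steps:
$\left(-17\right) \left(-1\right) \left(-7\right) = 17 \left(-7\right) = -119$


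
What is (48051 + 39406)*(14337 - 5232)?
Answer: 796295985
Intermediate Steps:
(48051 + 39406)*(14337 - 5232) = 87457*9105 = 796295985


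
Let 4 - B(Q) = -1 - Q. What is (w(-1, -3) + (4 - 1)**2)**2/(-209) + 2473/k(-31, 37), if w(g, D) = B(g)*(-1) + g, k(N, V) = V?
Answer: 516265/7733 ≈ 66.761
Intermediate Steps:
B(Q) = 5 + Q (B(Q) = 4 - (-1 - Q) = 4 + (1 + Q) = 5 + Q)
w(g, D) = -5 (w(g, D) = (5 + g)*(-1) + g = (-5 - g) + g = -5)
(w(-1, -3) + (4 - 1)**2)**2/(-209) + 2473/k(-31, 37) = (-5 + (4 - 1)**2)**2/(-209) + 2473/37 = (-5 + 3**2)**2*(-1/209) + 2473*(1/37) = (-5 + 9)**2*(-1/209) + 2473/37 = 4**2*(-1/209) + 2473/37 = 16*(-1/209) + 2473/37 = -16/209 + 2473/37 = 516265/7733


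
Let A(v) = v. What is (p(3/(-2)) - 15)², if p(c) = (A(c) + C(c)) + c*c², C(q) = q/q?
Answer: 22801/64 ≈ 356.27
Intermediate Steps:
C(q) = 1
p(c) = 1 + c + c³ (p(c) = (c + 1) + c*c² = (1 + c) + c³ = 1 + c + c³)
(p(3/(-2)) - 15)² = ((1 + 3/(-2) + (3/(-2))³) - 15)² = ((1 + 3*(-½) + (3*(-½))³) - 15)² = ((1 - 3/2 + (-3/2)³) - 15)² = ((1 - 3/2 - 27/8) - 15)² = (-31/8 - 15)² = (-151/8)² = 22801/64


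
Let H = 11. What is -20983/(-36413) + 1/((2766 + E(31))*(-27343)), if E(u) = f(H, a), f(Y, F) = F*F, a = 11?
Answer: 1656382057490/2874414582533 ≈ 0.57625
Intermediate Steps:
f(Y, F) = F²
E(u) = 121 (E(u) = 11² = 121)
-20983/(-36413) + 1/((2766 + E(31))*(-27343)) = -20983/(-36413) + 1/((2766 + 121)*(-27343)) = -20983*(-1/36413) - 1/27343/2887 = 20983/36413 + (1/2887)*(-1/27343) = 20983/36413 - 1/78939241 = 1656382057490/2874414582533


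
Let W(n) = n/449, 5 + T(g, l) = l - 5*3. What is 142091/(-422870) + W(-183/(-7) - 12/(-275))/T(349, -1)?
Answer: -505419889/1491824950 ≈ -0.33879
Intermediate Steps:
T(g, l) = -20 + l (T(g, l) = -5 + (l - 5*3) = -5 + (l - 15) = -5 + (-15 + l) = -20 + l)
W(n) = n/449 (W(n) = n*(1/449) = n/449)
142091/(-422870) + W(-183/(-7) - 12/(-275))/T(349, -1) = 142091/(-422870) + ((-183/(-7) - 12/(-275))/449)/(-20 - 1) = 142091*(-1/422870) + ((-183*(-⅐) - 12*(-1/275))/449)/(-21) = -142091/422870 + ((183/7 + 12/275)/449)*(-1/21) = -142091/422870 + ((1/449)*(50409/1925))*(-1/21) = -142091/422870 + (50409/864325)*(-1/21) = -142091/422870 - 16803/6050275 = -505419889/1491824950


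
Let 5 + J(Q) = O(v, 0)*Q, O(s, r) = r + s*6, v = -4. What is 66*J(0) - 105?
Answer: -435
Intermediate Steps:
O(s, r) = r + 6*s
J(Q) = -5 - 24*Q (J(Q) = -5 + (0 + 6*(-4))*Q = -5 + (0 - 24)*Q = -5 - 24*Q)
66*J(0) - 105 = 66*(-5 - 24*0) - 105 = 66*(-5 + 0) - 105 = 66*(-5) - 105 = -330 - 105 = -435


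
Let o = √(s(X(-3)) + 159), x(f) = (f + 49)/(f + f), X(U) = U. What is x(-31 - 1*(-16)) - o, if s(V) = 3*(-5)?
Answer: -197/15 ≈ -13.133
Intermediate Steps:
s(V) = -15
x(f) = (49 + f)/(2*f) (x(f) = (49 + f)/((2*f)) = (49 + f)*(1/(2*f)) = (49 + f)/(2*f))
o = 12 (o = √(-15 + 159) = √144 = 12)
x(-31 - 1*(-16)) - o = (49 + (-31 - 1*(-16)))/(2*(-31 - 1*(-16))) - 1*12 = (49 + (-31 + 16))/(2*(-31 + 16)) - 12 = (½)*(49 - 15)/(-15) - 12 = (½)*(-1/15)*34 - 12 = -17/15 - 12 = -197/15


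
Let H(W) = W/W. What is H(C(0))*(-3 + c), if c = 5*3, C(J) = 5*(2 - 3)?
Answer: 12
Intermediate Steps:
C(J) = -5 (C(J) = 5*(-1) = -5)
c = 15
H(W) = 1
H(C(0))*(-3 + c) = 1*(-3 + 15) = 1*12 = 12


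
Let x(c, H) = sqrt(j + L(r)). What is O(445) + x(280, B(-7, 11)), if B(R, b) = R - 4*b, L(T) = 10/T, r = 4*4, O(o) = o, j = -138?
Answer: 445 + I*sqrt(2198)/4 ≈ 445.0 + 11.721*I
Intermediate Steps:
r = 16
x(c, H) = I*sqrt(2198)/4 (x(c, H) = sqrt(-138 + 10/16) = sqrt(-138 + 10*(1/16)) = sqrt(-138 + 5/8) = sqrt(-1099/8) = I*sqrt(2198)/4)
O(445) + x(280, B(-7, 11)) = 445 + I*sqrt(2198)/4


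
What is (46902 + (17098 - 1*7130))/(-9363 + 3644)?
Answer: -56870/5719 ≈ -9.9440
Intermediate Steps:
(46902 + (17098 - 1*7130))/(-9363 + 3644) = (46902 + (17098 - 7130))/(-5719) = (46902 + 9968)*(-1/5719) = 56870*(-1/5719) = -56870/5719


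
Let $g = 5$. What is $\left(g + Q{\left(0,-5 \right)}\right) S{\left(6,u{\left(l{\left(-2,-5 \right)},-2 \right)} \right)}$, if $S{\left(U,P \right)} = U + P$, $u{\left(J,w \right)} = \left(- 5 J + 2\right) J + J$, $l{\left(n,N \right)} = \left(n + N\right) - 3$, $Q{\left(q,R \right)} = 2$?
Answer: $-3668$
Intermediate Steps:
$l{\left(n,N \right)} = -3 + N + n$ ($l{\left(n,N \right)} = \left(N + n\right) - 3 = -3 + N + n$)
$u{\left(J,w \right)} = J + J \left(2 - 5 J\right)$ ($u{\left(J,w \right)} = \left(2 - 5 J\right) J + J = J \left(2 - 5 J\right) + J = J + J \left(2 - 5 J\right)$)
$S{\left(U,P \right)} = P + U$
$\left(g + Q{\left(0,-5 \right)}\right) S{\left(6,u{\left(l{\left(-2,-5 \right)},-2 \right)} \right)} = \left(5 + 2\right) \left(\left(-3 - 5 - 2\right) \left(3 - 5 \left(-3 - 5 - 2\right)\right) + 6\right) = 7 \left(- 10 \left(3 - -50\right) + 6\right) = 7 \left(- 10 \left(3 + 50\right) + 6\right) = 7 \left(\left(-10\right) 53 + 6\right) = 7 \left(-530 + 6\right) = 7 \left(-524\right) = -3668$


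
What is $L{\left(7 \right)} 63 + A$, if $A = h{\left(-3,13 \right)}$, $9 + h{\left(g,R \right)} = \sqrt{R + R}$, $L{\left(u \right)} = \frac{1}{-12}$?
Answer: $- \frac{57}{4} + \sqrt{26} \approx -9.151$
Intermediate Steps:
$L{\left(u \right)} = - \frac{1}{12}$
$h{\left(g,R \right)} = -9 + \sqrt{2} \sqrt{R}$ ($h{\left(g,R \right)} = -9 + \sqrt{R + R} = -9 + \sqrt{2 R} = -9 + \sqrt{2} \sqrt{R}$)
$A = -9 + \sqrt{26}$ ($A = -9 + \sqrt{2} \sqrt{13} = -9 + \sqrt{26} \approx -3.901$)
$L{\left(7 \right)} 63 + A = \left(- \frac{1}{12}\right) 63 - \left(9 - \sqrt{26}\right) = - \frac{21}{4} - \left(9 - \sqrt{26}\right) = - \frac{57}{4} + \sqrt{26}$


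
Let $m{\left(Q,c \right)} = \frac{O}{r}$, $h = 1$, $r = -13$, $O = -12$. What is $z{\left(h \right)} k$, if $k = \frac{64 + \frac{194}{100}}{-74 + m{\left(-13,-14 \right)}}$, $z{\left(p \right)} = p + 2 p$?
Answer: $- \frac{128583}{47500} \approx -2.707$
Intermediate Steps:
$z{\left(p \right)} = 3 p$
$m{\left(Q,c \right)} = \frac{12}{13}$ ($m{\left(Q,c \right)} = - \frac{12}{-13} = \left(-12\right) \left(- \frac{1}{13}\right) = \frac{12}{13}$)
$k = - \frac{42861}{47500}$ ($k = \frac{64 + \frac{194}{100}}{-74 + \frac{12}{13}} = \frac{64 + 194 \cdot \frac{1}{100}}{- \frac{950}{13}} = \left(64 + \frac{97}{50}\right) \left(- \frac{13}{950}\right) = \frac{3297}{50} \left(- \frac{13}{950}\right) = - \frac{42861}{47500} \approx -0.90234$)
$z{\left(h \right)} k = 3 \cdot 1 \left(- \frac{42861}{47500}\right) = 3 \left(- \frac{42861}{47500}\right) = - \frac{128583}{47500}$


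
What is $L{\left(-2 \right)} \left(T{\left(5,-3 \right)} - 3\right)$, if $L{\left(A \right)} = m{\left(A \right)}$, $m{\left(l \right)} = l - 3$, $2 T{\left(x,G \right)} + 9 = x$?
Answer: $25$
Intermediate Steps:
$T{\left(x,G \right)} = - \frac{9}{2} + \frac{x}{2}$
$m{\left(l \right)} = -3 + l$
$L{\left(A \right)} = -3 + A$
$L{\left(-2 \right)} \left(T{\left(5,-3 \right)} - 3\right) = \left(-3 - 2\right) \left(\left(- \frac{9}{2} + \frac{1}{2} \cdot 5\right) - 3\right) = - 5 \left(\left(- \frac{9}{2} + \frac{5}{2}\right) - 3\right) = - 5 \left(-2 - 3\right) = \left(-5\right) \left(-5\right) = 25$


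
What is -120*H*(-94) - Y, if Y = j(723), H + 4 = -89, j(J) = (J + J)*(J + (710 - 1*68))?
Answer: -3022830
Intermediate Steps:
j(J) = 2*J*(642 + J) (j(J) = (2*J)*(J + (710 - 68)) = (2*J)*(J + 642) = (2*J)*(642 + J) = 2*J*(642 + J))
H = -93 (H = -4 - 89 = -93)
Y = 1973790 (Y = 2*723*(642 + 723) = 2*723*1365 = 1973790)
-120*H*(-94) - Y = -120*(-93)*(-94) - 1*1973790 = 11160*(-94) - 1973790 = -1049040 - 1973790 = -3022830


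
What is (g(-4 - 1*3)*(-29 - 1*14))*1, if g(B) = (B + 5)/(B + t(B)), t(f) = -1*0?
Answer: -86/7 ≈ -12.286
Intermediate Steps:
t(f) = 0
g(B) = (5 + B)/B (g(B) = (B + 5)/(B + 0) = (5 + B)/B)
(g(-4 - 1*3)*(-29 - 1*14))*1 = (((5 + (-4 - 1*3))/(-4 - 1*3))*(-29 - 1*14))*1 = (((5 + (-4 - 3))/(-4 - 3))*(-29 - 14))*1 = (((5 - 7)/(-7))*(-43))*1 = (-⅐*(-2)*(-43))*1 = ((2/7)*(-43))*1 = -86/7*1 = -86/7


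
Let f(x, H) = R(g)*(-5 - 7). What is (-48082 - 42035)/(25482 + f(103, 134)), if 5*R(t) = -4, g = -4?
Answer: -50065/14162 ≈ -3.5352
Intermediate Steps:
R(t) = -⅘ (R(t) = (⅕)*(-4) = -⅘)
f(x, H) = 48/5 (f(x, H) = -4*(-5 - 7)/5 = -⅘*(-12) = 48/5)
(-48082 - 42035)/(25482 + f(103, 134)) = (-48082 - 42035)/(25482 + 48/5) = -90117/127458/5 = -90117*5/127458 = -50065/14162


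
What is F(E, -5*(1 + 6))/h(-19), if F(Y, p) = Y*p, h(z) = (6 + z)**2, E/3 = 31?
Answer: -3255/169 ≈ -19.260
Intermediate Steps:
E = 93 (E = 3*31 = 93)
F(E, -5*(1 + 6))/h(-19) = (93*(-5*(1 + 6)))/((6 - 19)**2) = (93*(-5*7))/((-13)**2) = (93*(-35))/169 = -3255*1/169 = -3255/169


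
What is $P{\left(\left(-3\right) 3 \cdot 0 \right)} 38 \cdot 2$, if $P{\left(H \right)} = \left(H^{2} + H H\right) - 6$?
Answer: $-456$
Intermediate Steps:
$P{\left(H \right)} = -6 + 2 H^{2}$ ($P{\left(H \right)} = \left(H^{2} + H^{2}\right) - 6 = 2 H^{2} - 6 = -6 + 2 H^{2}$)
$P{\left(\left(-3\right) 3 \cdot 0 \right)} 38 \cdot 2 = \left(-6 + 2 \left(\left(-3\right) 3 \cdot 0\right)^{2}\right) 38 \cdot 2 = \left(-6 + 2 \left(\left(-9\right) 0\right)^{2}\right) 38 \cdot 2 = \left(-6 + 2 \cdot 0^{2}\right) 38 \cdot 2 = \left(-6 + 2 \cdot 0\right) 38 \cdot 2 = \left(-6 + 0\right) 38 \cdot 2 = \left(-6\right) 38 \cdot 2 = \left(-228\right) 2 = -456$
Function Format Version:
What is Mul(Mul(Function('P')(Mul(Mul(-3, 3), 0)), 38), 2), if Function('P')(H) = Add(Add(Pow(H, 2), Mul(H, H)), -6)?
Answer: -456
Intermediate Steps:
Function('P')(H) = Add(-6, Mul(2, Pow(H, 2))) (Function('P')(H) = Add(Add(Pow(H, 2), Pow(H, 2)), -6) = Add(Mul(2, Pow(H, 2)), -6) = Add(-6, Mul(2, Pow(H, 2))))
Mul(Mul(Function('P')(Mul(Mul(-3, 3), 0)), 38), 2) = Mul(Mul(Add(-6, Mul(2, Pow(Mul(Mul(-3, 3), 0), 2))), 38), 2) = Mul(Mul(Add(-6, Mul(2, Pow(Mul(-9, 0), 2))), 38), 2) = Mul(Mul(Add(-6, Mul(2, Pow(0, 2))), 38), 2) = Mul(Mul(Add(-6, Mul(2, 0)), 38), 2) = Mul(Mul(Add(-6, 0), 38), 2) = Mul(Mul(-6, 38), 2) = Mul(-228, 2) = -456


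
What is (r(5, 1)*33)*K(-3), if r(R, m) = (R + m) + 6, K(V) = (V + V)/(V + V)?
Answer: 396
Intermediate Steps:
K(V) = 1 (K(V) = (2*V)/((2*V)) = (2*V)*(1/(2*V)) = 1)
r(R, m) = 6 + R + m
(r(5, 1)*33)*K(-3) = ((6 + 5 + 1)*33)*1 = (12*33)*1 = 396*1 = 396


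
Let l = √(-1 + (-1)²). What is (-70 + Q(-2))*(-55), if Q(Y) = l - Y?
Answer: 3740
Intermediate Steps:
l = 0 (l = √(-1 + 1) = √0 = 0)
Q(Y) = -Y (Q(Y) = 0 - Y = -Y)
(-70 + Q(-2))*(-55) = (-70 - 1*(-2))*(-55) = (-70 + 2)*(-55) = -68*(-55) = 3740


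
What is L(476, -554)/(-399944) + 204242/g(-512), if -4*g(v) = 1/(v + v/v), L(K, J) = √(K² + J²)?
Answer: 417470648 - √133373/199972 ≈ 4.1747e+8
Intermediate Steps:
L(K, J) = √(J² + K²)
g(v) = -1/(4*(1 + v)) (g(v) = -1/(4*(v + v/v)) = -1/(4*(v + 1)) = -1/(4*(1 + v)))
L(476, -554)/(-399944) + 204242/g(-512) = √((-554)² + 476²)/(-399944) + 204242/((-1/(4 + 4*(-512)))) = √(306916 + 226576)*(-1/399944) + 204242/((-1/(4 - 2048))) = √533492*(-1/399944) + 204242/((-1/(-2044))) = (2*√133373)*(-1/399944) + 204242/((-1*(-1/2044))) = -√133373/199972 + 204242/(1/2044) = -√133373/199972 + 204242*2044 = -√133373/199972 + 417470648 = 417470648 - √133373/199972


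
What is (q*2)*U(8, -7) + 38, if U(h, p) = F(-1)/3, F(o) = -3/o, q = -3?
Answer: 32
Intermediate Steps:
U(h, p) = 1 (U(h, p) = -3/(-1)/3 = -3*(-1)*(⅓) = 3*(⅓) = 1)
(q*2)*U(8, -7) + 38 = -3*2*1 + 38 = -6*1 + 38 = -6 + 38 = 32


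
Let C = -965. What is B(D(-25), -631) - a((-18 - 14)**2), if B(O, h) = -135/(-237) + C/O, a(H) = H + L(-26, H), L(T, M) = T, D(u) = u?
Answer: -378738/395 ≈ -958.83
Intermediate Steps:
a(H) = -26 + H (a(H) = H - 26 = -26 + H)
B(O, h) = 45/79 - 965/O (B(O, h) = -135/(-237) - 965/O = -135*(-1/237) - 965/O = 45/79 - 965/O)
B(D(-25), -631) - a((-18 - 14)**2) = (45/79 - 965/(-25)) - (-26 + (-18 - 14)**2) = (45/79 - 965*(-1/25)) - (-26 + (-32)**2) = (45/79 + 193/5) - (-26 + 1024) = 15472/395 - 1*998 = 15472/395 - 998 = -378738/395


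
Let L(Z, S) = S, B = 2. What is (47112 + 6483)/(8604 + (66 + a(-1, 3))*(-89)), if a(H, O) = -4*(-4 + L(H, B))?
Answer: 53595/2018 ≈ 26.558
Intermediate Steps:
a(H, O) = 8 (a(H, O) = -4*(-4 + 2) = -4*(-2) = 8)
(47112 + 6483)/(8604 + (66 + a(-1, 3))*(-89)) = (47112 + 6483)/(8604 + (66 + 8)*(-89)) = 53595/(8604 + 74*(-89)) = 53595/(8604 - 6586) = 53595/2018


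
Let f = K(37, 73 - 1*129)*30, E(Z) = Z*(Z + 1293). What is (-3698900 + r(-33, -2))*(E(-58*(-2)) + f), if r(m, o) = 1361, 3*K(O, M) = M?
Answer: -602269942476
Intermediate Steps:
K(O, M) = M/3
E(Z) = Z*(1293 + Z)
f = -560 (f = ((73 - 1*129)/3)*30 = ((73 - 129)/3)*30 = ((⅓)*(-56))*30 = -56/3*30 = -560)
(-3698900 + r(-33, -2))*(E(-58*(-2)) + f) = (-3698900 + 1361)*((-58*(-2))*(1293 - 58*(-2)) - 560) = -3697539*(116*(1293 + 116) - 560) = -3697539*(116*1409 - 560) = -3697539*(163444 - 560) = -3697539*162884 = -602269942476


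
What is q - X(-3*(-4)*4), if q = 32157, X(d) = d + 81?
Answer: 32028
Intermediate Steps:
X(d) = 81 + d
q - X(-3*(-4)*4) = 32157 - (81 - 3*(-4)*4) = 32157 - (81 + 12*4) = 32157 - (81 + 48) = 32157 - 1*129 = 32157 - 129 = 32028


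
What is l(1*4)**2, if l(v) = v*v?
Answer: 256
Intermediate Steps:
l(v) = v**2
l(1*4)**2 = ((1*4)**2)**2 = (4**2)**2 = 16**2 = 256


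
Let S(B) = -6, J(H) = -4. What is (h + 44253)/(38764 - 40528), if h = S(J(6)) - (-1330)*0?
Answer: -301/12 ≈ -25.083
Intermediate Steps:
h = -6 (h = -6 - (-1330)*0 = -6 - 95*0 = -6 + 0 = -6)
(h + 44253)/(38764 - 40528) = (-6 + 44253)/(38764 - 40528) = 44247/(-1764) = 44247*(-1/1764) = -301/12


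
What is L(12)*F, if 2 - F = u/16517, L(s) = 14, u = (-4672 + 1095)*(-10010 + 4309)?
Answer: -285032202/16517 ≈ -17257.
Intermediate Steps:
u = 20392477 (u = -3577*(-5701) = 20392477)
F = -20359443/16517 (F = 2 - 20392477/16517 = -20359443/16517 ≈ -1232.6)
L(12)*F = 14*(-20359443/16517) = -285032202/16517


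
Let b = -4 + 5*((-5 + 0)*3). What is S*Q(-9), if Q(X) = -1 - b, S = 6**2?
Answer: 2808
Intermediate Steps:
b = -79 (b = -4 + 5*(-5*3) = -4 + 5*(-15) = -4 - 75 = -79)
S = 36
Q(X) = 78 (Q(X) = -1 - 1*(-79) = -1 + 79 = 78)
S*Q(-9) = 36*78 = 2808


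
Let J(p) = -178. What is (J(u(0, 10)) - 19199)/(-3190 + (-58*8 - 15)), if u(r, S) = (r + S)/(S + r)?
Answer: 6459/1223 ≈ 5.2813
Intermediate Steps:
u(r, S) = 1 (u(r, S) = (S + r)/(S + r) = 1)
(J(u(0, 10)) - 19199)/(-3190 + (-58*8 - 15)) = (-178 - 19199)/(-3190 + (-58*8 - 15)) = -19377/(-3190 + (-464 - 15)) = -19377/(-3190 - 479) = -19377/(-3669) = -19377*(-1/3669) = 6459/1223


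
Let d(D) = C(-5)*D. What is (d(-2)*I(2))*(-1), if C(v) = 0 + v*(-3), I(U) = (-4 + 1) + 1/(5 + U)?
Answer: -600/7 ≈ -85.714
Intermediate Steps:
I(U) = -3 + 1/(5 + U)
C(v) = -3*v (C(v) = 0 - 3*v = -3*v)
d(D) = 15*D (d(D) = (-3*(-5))*D = 15*D)
(d(-2)*I(2))*(-1) = ((15*(-2))*((-14 - 3*2)/(5 + 2)))*(-1) = -30*(-14 - 6)/7*(-1) = -30*(-20)/7*(-1) = -30*(-20/7)*(-1) = (600/7)*(-1) = -600/7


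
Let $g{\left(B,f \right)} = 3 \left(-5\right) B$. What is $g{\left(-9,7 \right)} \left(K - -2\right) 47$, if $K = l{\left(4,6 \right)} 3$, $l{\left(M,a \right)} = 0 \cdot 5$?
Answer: $12690$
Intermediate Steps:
$l{\left(M,a \right)} = 0$
$K = 0$ ($K = 0 \cdot 3 = 0$)
$g{\left(B,f \right)} = - 15 B$
$g{\left(-9,7 \right)} \left(K - -2\right) 47 = \left(-15\right) \left(-9\right) \left(0 - -2\right) 47 = 135 \left(0 + 2\right) 47 = 135 \cdot 2 \cdot 47 = 135 \cdot 94 = 12690$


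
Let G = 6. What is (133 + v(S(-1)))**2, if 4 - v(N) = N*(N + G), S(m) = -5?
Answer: 20164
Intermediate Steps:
v(N) = 4 - N*(6 + N) (v(N) = 4 - N*(N + 6) = 4 - N*(6 + N))
(133 + v(S(-1)))**2 = (133 + (4 - 1*(-5)**2 - 6*(-5)))**2 = (133 + (4 - 1*25 + 30))**2 = (133 + (4 - 25 + 30))**2 = (133 + 9)**2 = 142**2 = 20164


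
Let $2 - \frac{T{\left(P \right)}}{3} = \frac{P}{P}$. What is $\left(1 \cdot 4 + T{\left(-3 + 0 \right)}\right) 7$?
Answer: $49$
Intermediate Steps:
$T{\left(P \right)} = 3$ ($T{\left(P \right)} = 6 - 3 \frac{P}{P} = 6 - 3 = 3$)
$\left(1 \cdot 4 + T{\left(-3 + 0 \right)}\right) 7 = \left(1 \cdot 4 + 3\right) 7 = \left(4 + 3\right) 7 = 7 \cdot 7 = 49$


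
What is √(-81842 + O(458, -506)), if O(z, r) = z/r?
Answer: 3*I*√582075835/253 ≈ 286.08*I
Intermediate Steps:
√(-81842 + O(458, -506)) = √(-81842 + 458/(-506)) = √(-81842 + 458*(-1/506)) = √(-81842 - 229/253) = √(-20706255/253) = 3*I*√582075835/253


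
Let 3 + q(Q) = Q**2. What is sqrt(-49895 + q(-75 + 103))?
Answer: I*sqrt(49114) ≈ 221.62*I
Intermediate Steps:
q(Q) = -3 + Q**2
sqrt(-49895 + q(-75 + 103)) = sqrt(-49895 + (-3 + (-75 + 103)**2)) = sqrt(-49895 + (-3 + 28**2)) = sqrt(-49895 + (-3 + 784)) = sqrt(-49895 + 781) = sqrt(-49114) = I*sqrt(49114)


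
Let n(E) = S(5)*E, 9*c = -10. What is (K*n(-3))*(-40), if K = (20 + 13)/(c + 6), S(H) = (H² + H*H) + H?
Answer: 44550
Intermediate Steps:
c = -10/9 (c = (⅑)*(-10) = -10/9 ≈ -1.1111)
S(H) = H + 2*H² (S(H) = (H² + H²) + H = 2*H² + H = H + 2*H²)
K = 27/4 (K = (20 + 13)/(-10/9 + 6) = 33/(44/9) = 33*(9/44) = 27/4 ≈ 6.7500)
n(E) = 55*E (n(E) = (5*(1 + 2*5))*E = (5*(1 + 10))*E = (5*11)*E = 55*E)
(K*n(-3))*(-40) = (27*(55*(-3))/4)*(-40) = ((27/4)*(-165))*(-40) = -4455/4*(-40) = 44550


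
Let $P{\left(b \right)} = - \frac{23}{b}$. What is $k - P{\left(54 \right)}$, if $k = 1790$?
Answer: $\frac{96683}{54} \approx 1790.4$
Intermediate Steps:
$k - P{\left(54 \right)} = 1790 - - \frac{23}{54} = 1790 + \frac{23}{54} = \frac{96683}{54}$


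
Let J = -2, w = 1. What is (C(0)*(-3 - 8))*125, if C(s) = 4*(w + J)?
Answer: 5500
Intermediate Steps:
C(s) = -4 (C(s) = 4*(1 - 2) = 4*(-1) = -4)
(C(0)*(-3 - 8))*125 = -4*(-3 - 8)*125 = -4*(-11)*125 = 44*125 = 5500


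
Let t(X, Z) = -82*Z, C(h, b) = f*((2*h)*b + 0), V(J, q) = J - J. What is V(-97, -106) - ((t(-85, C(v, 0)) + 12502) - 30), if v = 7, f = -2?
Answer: -12472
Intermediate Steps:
V(J, q) = 0
C(h, b) = -4*b*h (C(h, b) = -2*((2*h)*b + 0) = -2*(2*b*h + 0) = -4*b*h)
V(-97, -106) - ((t(-85, C(v, 0)) + 12502) - 30) = 0 - ((-(-328)*0*7 + 12502) - 30) = 0 - ((-82*0 + 12502) - 30) = 0 - ((0 + 12502) - 30) = 0 - (12502 - 30) = 0 - 1*12472 = 0 - 12472 = -12472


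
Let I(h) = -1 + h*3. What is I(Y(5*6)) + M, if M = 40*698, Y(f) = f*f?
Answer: 30619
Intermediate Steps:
Y(f) = f**2
I(h) = -1 + 3*h
M = 27920
I(Y(5*6)) + M = (-1 + 3*(5*6)**2) + 27920 = (-1 + 3*30**2) + 27920 = (-1 + 3*900) + 27920 = (-1 + 2700) + 27920 = 2699 + 27920 = 30619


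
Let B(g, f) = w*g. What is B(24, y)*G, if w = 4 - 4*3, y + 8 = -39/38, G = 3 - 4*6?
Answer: 4032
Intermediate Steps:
G = -21 (G = 3 - 24 = -21)
y = -343/38 (y = -8 - 39/38 = -343/38 ≈ -9.0263)
w = -8 (w = 4 - 12 = -8)
B(g, f) = -8*g
B(24, y)*G = -8*24*(-21) = -192*(-21) = 4032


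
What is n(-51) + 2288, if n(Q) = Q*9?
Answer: 1829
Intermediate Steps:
n(Q) = 9*Q
n(-51) + 2288 = 9*(-51) + 2288 = -459 + 2288 = 1829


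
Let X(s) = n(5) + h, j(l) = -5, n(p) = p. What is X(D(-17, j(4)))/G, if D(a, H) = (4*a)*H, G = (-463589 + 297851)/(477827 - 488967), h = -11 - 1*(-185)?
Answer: 997030/82869 ≈ 12.031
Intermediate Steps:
h = 174 (h = -11 + 185 = 174)
G = 82869/5570 (G = -165738/(-11140) = -165738*(-1/11140) = 82869/5570 ≈ 14.878)
D(a, H) = 4*H*a
X(s) = 179 (X(s) = 5 + 174 = 179)
X(D(-17, j(4)))/G = 179/(82869/5570) = 179*(5570/82869) = 997030/82869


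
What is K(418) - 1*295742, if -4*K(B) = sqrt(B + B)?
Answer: -295742 - sqrt(209)/2 ≈ -2.9575e+5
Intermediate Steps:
K(B) = -sqrt(2)*sqrt(B)/4 (K(B) = -sqrt(B + B)/4 = -sqrt(2)*sqrt(B)/4)
K(418) - 1*295742 = -sqrt(2)*sqrt(418)/4 - 1*295742 = -sqrt(209)/2 - 295742 = -295742 - sqrt(209)/2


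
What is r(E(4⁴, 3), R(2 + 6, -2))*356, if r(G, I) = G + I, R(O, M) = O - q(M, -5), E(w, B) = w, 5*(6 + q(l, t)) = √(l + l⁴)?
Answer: 96120 - 356*√14/5 ≈ 95854.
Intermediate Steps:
q(l, t) = -6 + √(l + l⁴)/5
R(O, M) = 6 + O - √(M + M⁴)/5 (R(O, M) = O - (-6 + √(M + M⁴)/5) = O + (6 - √(M + M⁴)/5) = 6 + O - √(M + M⁴)/5)
r(E(4⁴, 3), R(2 + 6, -2))*356 = (4⁴ + (6 + (2 + 6) - √(-2 + (-2)⁴)/5))*356 = (256 + (6 + 8 - √(-2 + 16)/5))*356 = (256 + (6 + 8 - √14/5))*356 = (256 + (14 - √14/5))*356 = (270 - √14/5)*356 = 96120 - 356*√14/5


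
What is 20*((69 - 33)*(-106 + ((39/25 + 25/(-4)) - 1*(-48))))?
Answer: -225684/5 ≈ -45137.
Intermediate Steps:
20*((69 - 33)*(-106 + ((39/25 + 25/(-4)) - 1*(-48)))) = 20*(36*(-106 + ((39*(1/25) + 25*(-1/4)) + 48))) = 20*(36*(-106 + ((39/25 - 25/4) + 48))) = 20*(36*(-106 + (-469/100 + 48))) = 20*(36*(-106 + 4331/100)) = 20*(36*(-6269/100)) = 20*(-56421/25) = -225684/5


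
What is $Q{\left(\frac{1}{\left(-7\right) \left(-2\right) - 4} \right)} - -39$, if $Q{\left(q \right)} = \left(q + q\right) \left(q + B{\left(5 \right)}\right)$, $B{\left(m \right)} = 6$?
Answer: $\frac{2011}{50} \approx 40.22$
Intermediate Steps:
$Q{\left(q \right)} = 2 q \left(6 + q\right)$ ($Q{\left(q \right)} = \left(q + q\right) \left(q + 6\right) = 2 q \left(6 + q\right)$)
$Q{\left(\frac{1}{\left(-7\right) \left(-2\right) - 4} \right)} - -39 = \frac{2 \left(6 + \frac{1}{\left(-7\right) \left(-2\right) - 4}\right)}{\left(-7\right) \left(-2\right) - 4} - -39 = \frac{2 \left(6 + \frac{1}{14 - 4}\right)}{14 - 4} + 39 = \frac{2 \left(6 + \frac{1}{10}\right)}{10} + 39 = 2 \cdot \frac{1}{10} \left(6 + \frac{1}{10}\right) + 39 = 2 \cdot \frac{1}{10} \cdot \frac{61}{10} + 39 = \frac{61}{50} + 39 = \frac{2011}{50}$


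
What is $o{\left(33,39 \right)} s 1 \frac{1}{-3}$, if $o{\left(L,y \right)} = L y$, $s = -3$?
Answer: $1287$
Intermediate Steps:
$o{\left(33,39 \right)} s 1 \frac{1}{-3} = 33 \cdot 39 \left(- 3 \cdot 1 \frac{1}{-3}\right) = 1287 \left(- 3 \cdot 1 \left(- \frac{1}{3}\right)\right) = 1287 \left(\left(-3\right) \left(- \frac{1}{3}\right)\right) = 1287 \cdot 1 = 1287$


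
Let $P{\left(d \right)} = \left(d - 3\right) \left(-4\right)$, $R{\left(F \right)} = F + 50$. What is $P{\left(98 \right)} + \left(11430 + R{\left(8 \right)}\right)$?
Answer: $11108$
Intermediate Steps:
$R{\left(F \right)} = 50 + F$
$P{\left(d \right)} = 12 - 4 d$ ($P{\left(d \right)} = \left(-3 + d\right) \left(-4\right) = 12 - 4 d$)
$P{\left(98 \right)} + \left(11430 + R{\left(8 \right)}\right) = \left(12 - 392\right) + \left(11430 + \left(50 + 8\right)\right) = \left(12 - 392\right) + \left(11430 + 58\right) = -380 + 11488 = 11108$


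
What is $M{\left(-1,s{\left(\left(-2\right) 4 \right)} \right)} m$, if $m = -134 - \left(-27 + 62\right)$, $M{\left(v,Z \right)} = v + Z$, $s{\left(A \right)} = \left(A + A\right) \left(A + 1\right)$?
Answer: $-18759$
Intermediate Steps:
$s{\left(A \right)} = 2 A \left(1 + A\right)$
$M{\left(v,Z \right)} = Z + v$
$m = -169$ ($m = -134 - 35 = -169$)
$M{\left(-1,s{\left(\left(-2\right) 4 \right)} \right)} m = \left(2 \left(\left(-2\right) 4\right) \left(1 - 8\right) - 1\right) \left(-169\right) = \left(2 \left(-8\right) \left(1 - 8\right) - 1\right) \left(-169\right) = \left(2 \left(-8\right) \left(-7\right) - 1\right) \left(-169\right) = \left(112 - 1\right) \left(-169\right) = 111 \left(-169\right) = -18759$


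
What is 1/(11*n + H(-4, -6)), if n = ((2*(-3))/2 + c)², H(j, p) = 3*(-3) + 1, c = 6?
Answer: 1/91 ≈ 0.010989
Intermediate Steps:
H(j, p) = -8 (H(j, p) = -9 + 1 = -8)
n = 9 (n = ((2*(-3))/2 + 6)² = (-6*½ + 6)² = (-3 + 6)² = 3² = 9)
1/(11*n + H(-4, -6)) = 1/(11*9 - 8) = 1/(99 - 8) = 1/91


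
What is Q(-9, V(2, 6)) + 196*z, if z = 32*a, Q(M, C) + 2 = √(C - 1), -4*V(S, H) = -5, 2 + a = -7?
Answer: -112899/2 ≈ -56450.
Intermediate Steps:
a = -9 (a = -2 - 7 = -9)
V(S, H) = 5/4 (V(S, H) = -¼*(-5) = 5/4)
Q(M, C) = -2 + √(-1 + C) (Q(M, C) = -2 + √(C - 1) = -2 + √(-1 + C))
z = -288 (z = 32*(-9) = -288)
Q(-9, V(2, 6)) + 196*z = (-2 + √(-1 + 5/4)) + 196*(-288) = (-2 + √(¼)) - 56448 = (-2 + ½) - 56448 = -3/2 - 56448 = -112899/2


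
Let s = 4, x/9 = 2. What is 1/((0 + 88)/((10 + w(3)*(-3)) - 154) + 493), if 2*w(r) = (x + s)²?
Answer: 435/214411 ≈ 0.0020288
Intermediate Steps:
x = 18 (x = 9*2 = 18)
w(r) = 242 (w(r) = (18 + 4)²/2 = (½)*22² = (½)*484 = 242)
1/((0 + 88)/((10 + w(3)*(-3)) - 154) + 493) = 1/((0 + 88)/((10 + 242*(-3)) - 154) + 493) = 1/(88/((10 - 726) - 154) + 493) = 1/(88/(-716 - 154) + 493) = 1/(88/(-870) + 493) = 1/(88*(-1/870) + 493) = 1/(-44/435 + 493) = 1/(214411/435) = 435/214411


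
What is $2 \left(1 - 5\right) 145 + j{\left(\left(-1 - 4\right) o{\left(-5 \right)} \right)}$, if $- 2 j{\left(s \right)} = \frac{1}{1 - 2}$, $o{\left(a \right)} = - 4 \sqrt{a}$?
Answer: $- \frac{2319}{2} \approx -1159.5$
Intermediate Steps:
$j{\left(s \right)} = \frac{1}{2}$ ($j{\left(s \right)} = - \frac{1}{2 \left(1 - 2\right)} = - \frac{1}{2 \left(-1\right)} = \left(- \frac{1}{2}\right) \left(-1\right) = \frac{1}{2}$)
$2 \left(1 - 5\right) 145 + j{\left(\left(-1 - 4\right) o{\left(-5 \right)} \right)} = 2 \left(1 - 5\right) 145 + \frac{1}{2} = 2 \left(-4\right) 145 + \frac{1}{2} = \left(-8\right) 145 + \frac{1}{2} = -1160 + \frac{1}{2} = - \frac{2319}{2}$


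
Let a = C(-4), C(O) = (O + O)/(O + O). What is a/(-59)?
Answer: -1/59 ≈ -0.016949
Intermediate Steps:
C(O) = 1 (C(O) = (2*O)/((2*O)) = (2*O)*(1/(2*O)) = 1)
a = 1
a/(-59) = 1/(-59) = -1/59*1 = -1/59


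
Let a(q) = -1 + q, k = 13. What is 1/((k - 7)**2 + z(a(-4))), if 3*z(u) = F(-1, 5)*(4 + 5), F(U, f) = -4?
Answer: 1/24 ≈ 0.041667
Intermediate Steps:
z(u) = -12 (z(u) = (-4*(4 + 5))/3 = (-4*9)/3 = (1/3)*(-36) = -12)
1/((k - 7)**2 + z(a(-4))) = 1/((13 - 7)**2 - 12) = 1/(6**2 - 12) = 1/(36 - 12) = 1/24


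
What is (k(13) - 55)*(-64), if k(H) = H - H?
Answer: 3520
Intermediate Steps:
k(H) = 0
(k(13) - 55)*(-64) = (0 - 55)*(-64) = -55*(-64) = 3520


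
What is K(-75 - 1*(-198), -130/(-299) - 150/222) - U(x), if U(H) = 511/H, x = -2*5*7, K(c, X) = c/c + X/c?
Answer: 211849/25530 ≈ 8.2980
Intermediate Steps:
K(c, X) = 1 + X/c
x = -70 (x = -10*7 = -70)
K(-75 - 1*(-198), -130/(-299) - 150/222) - U(x) = ((-130/(-299) - 150/222) + (-75 - 1*(-198)))/(-75 - 1*(-198)) - 511/(-70) = ((-130*(-1/299) - 150*1/222) + (-75 + 198))/(-75 + 198) - 511*(-1)/70 = ((10/23 - 25/37) + 123)/123 - 1*(-73/10) = (-205/851 + 123)/123 + 73/10 = (1/123)*(104468/851) + 73/10 = 2548/2553 + 73/10 = 211849/25530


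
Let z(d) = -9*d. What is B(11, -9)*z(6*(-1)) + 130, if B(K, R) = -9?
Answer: -356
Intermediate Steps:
B(11, -9)*z(6*(-1)) + 130 = -(-81)*6*(-1) + 130 = -(-81)*(-6) + 130 = -9*54 + 130 = -486 + 130 = -356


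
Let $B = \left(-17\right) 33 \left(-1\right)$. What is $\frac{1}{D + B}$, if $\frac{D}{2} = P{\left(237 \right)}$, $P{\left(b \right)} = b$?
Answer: $\frac{1}{1035} \approx 0.00096618$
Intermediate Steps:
$B = 561$ ($B = \left(-561\right) \left(-1\right) = 561$)
$D = 474$ ($D = 2 \cdot 237 = 474$)
$\frac{1}{D + B} = \frac{1}{474 + 561} = \frac{1}{1035}$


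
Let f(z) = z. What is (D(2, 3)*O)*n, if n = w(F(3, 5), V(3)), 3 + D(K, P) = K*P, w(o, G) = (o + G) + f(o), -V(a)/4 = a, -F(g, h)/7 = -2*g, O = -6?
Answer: -1296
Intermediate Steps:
F(g, h) = 14*g (F(g, h) = -(-14)*g = 14*g)
V(a) = -4*a
w(o, G) = G + 2*o (w(o, G) = (o + G) + o = (G + o) + o = G + 2*o)
D(K, P) = -3 + K*P
n = 72 (n = -4*3 + 2*(14*3) = -12 + 2*42 = -12 + 84 = 72)
(D(2, 3)*O)*n = ((-3 + 2*3)*(-6))*72 = ((-3 + 6)*(-6))*72 = (3*(-6))*72 = -18*72 = -1296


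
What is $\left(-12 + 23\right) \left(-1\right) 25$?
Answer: $-275$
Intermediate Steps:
$\left(-12 + 23\right) \left(-1\right) 25 = 11 \left(-1\right) 25 = \left(-11\right) 25 = -275$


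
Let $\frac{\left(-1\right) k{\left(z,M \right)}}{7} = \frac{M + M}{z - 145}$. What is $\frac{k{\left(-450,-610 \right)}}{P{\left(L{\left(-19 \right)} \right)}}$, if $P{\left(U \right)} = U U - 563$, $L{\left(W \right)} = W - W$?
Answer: $\frac{244}{9571} \approx 0.025494$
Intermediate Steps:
$L{\left(W \right)} = 0$
$k{\left(z,M \right)} = - \frac{14 M}{-145 + z}$ ($k{\left(z,M \right)} = - 7 \frac{M + M}{z - 145} = - 7 \frac{2 M}{-145 + z} = - \frac{14 M}{-145 + z}$)
$P{\left(U \right)} = -563 + U^{2}$ ($P{\left(U \right)} = U^{2} - 563 = -563 + U^{2}$)
$\frac{k{\left(-450,-610 \right)}}{P{\left(L{\left(-19 \right)} \right)}} = \frac{\left(-14\right) \left(-610\right) \frac{1}{-145 - 450}}{-563 + 0^{2}} = \frac{\left(-14\right) \left(-610\right) \frac{1}{-595}}{-563 + 0} = \frac{\left(-14\right) \left(-610\right) \left(- \frac{1}{595}\right)}{-563} = \left(- \frac{244}{17}\right) \left(- \frac{1}{563}\right) = \frac{244}{9571}$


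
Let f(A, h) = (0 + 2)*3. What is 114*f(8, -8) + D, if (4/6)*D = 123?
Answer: 1737/2 ≈ 868.50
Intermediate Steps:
D = 369/2 (D = (3/2)*123 = 369/2 ≈ 184.50)
f(A, h) = 6 (f(A, h) = 2*3 = 6)
114*f(8, -8) + D = 114*6 + 369/2 = 684 + 369/2 = 1737/2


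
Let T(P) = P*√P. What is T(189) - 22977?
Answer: -22977 + 567*√21 ≈ -20379.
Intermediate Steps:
T(P) = P^(3/2)
T(189) - 22977 = 189^(3/2) - 22977 = 567*√21 - 22977 = -22977 + 567*√21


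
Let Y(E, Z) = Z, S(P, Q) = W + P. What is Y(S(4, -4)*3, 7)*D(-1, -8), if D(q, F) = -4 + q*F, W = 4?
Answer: 28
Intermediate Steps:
S(P, Q) = 4 + P
D(q, F) = -4 + F*q
Y(S(4, -4)*3, 7)*D(-1, -8) = 7*(-4 - 8*(-1)) = 7*(-4 + 8) = 7*4 = 28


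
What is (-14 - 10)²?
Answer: 576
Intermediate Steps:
(-14 - 10)² = (-24)² = 576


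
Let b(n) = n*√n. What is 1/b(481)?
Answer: √481/231361 ≈ 9.4794e-5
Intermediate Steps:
b(n) = n^(3/2)
1/b(481) = 1/(481^(3/2)) = 1/(481*√481) = √481/231361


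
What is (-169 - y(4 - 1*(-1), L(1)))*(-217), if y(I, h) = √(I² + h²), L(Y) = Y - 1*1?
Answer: 37758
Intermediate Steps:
L(Y) = -1 + Y (L(Y) = Y - 1 = -1 + Y)
(-169 - y(4 - 1*(-1), L(1)))*(-217) = (-169 - √((4 - 1*(-1))² + (-1 + 1)²))*(-217) = (-169 - √((4 + 1)² + 0²))*(-217) = (-169 - √(5² + 0))*(-217) = (-169 - √(25 + 0))*(-217) = (-169 - √25)*(-217) = (-169 - 1*5)*(-217) = (-169 - 5)*(-217) = -174*(-217) = 37758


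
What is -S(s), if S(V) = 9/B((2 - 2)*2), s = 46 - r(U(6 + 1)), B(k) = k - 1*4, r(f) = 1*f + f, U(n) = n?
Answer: 9/4 ≈ 2.2500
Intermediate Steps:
r(f) = 2*f (r(f) = f + f = 2*f)
B(k) = -4 + k (B(k) = k - 4 = -4 + k)
s = 32 (s = 46 - 2*(6 + 1) = 46 - 2*7 = 46 - 1*14 = 46 - 14 = 32)
S(V) = -9/4 (S(V) = 9/(-4 + (2 - 2)*2) = 9/(-4 + 0*2) = 9/(-4 + 0) = 9/(-4) = 9*(-¼) = -9/4)
-S(s) = -1*(-9/4) = 9/4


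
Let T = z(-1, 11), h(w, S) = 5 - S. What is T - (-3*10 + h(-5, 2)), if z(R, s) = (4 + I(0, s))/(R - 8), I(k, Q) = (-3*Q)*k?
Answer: 239/9 ≈ 26.556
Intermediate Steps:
I(k, Q) = -3*Q*k
z(R, s) = 4/(-8 + R) (z(R, s) = (4 - 3*s*0)/(R - 8) = (4 + 0)/(-8 + R) = 4/(-8 + R))
T = -4/9 (T = 4/(-8 - 1) = 4/(-9) = 4*(-⅑) = -4/9 ≈ -0.44444)
T - (-3*10 + h(-5, 2)) = -4/9 - (-3*10 + (5 - 1*2)) = -4/9 - (-30 + (5 - 2)) = -4/9 - (-30 + 3) = -4/9 - 1*(-27) = -4/9 + 27 = 239/9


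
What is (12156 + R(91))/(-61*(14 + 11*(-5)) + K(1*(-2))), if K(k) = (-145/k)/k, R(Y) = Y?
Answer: 48988/9859 ≈ 4.9689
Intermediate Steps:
K(k) = -145/k²
(12156 + R(91))/(-61*(14 + 11*(-5)) + K(1*(-2))) = (12156 + 91)/(-61*(14 + 11*(-5)) - 145/(1*(-2))²) = 12247/(-61*(14 - 55) - 145/(-2)²) = 12247/(-61*(-41) - 145*¼) = 12247/(2501 - 145/4) = 12247/(9859/4) = 12247*(4/9859) = 48988/9859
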